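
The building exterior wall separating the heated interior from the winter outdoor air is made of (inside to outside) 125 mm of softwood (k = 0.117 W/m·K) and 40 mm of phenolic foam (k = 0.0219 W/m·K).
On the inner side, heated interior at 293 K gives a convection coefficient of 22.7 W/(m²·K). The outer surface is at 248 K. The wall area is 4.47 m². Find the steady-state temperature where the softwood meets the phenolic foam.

T ≈ 276 K

Series thermal resistances:
R_inner film = 1/(h_i·A) = 1/(22.7×4.47) = 0.009855 K/W
R_softwood = L/(kA) = 0.125/(0.117×4.47) = 0.239 K/W
R_phenolic foam = L/(kA) = 0.04/(0.0219×4.47) = 0.4086 K/W
R_total = 0.6575 K/W;  Q = ΔT/R_total = 45/0.6575 = 68.44 W
T_interface = T_inner − Q·ΣR(inner→interface) = 293 − 68.4×0.2489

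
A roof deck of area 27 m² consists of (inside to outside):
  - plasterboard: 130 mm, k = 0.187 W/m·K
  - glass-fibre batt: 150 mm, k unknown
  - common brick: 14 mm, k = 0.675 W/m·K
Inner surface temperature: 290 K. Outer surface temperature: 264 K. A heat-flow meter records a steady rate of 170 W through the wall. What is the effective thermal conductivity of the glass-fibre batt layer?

Treating each layer as a thermal resistance in series:
R_plasterboard = L/(kA) = 0.13/(0.187×27) = 0.02575 K/W
R_common brick = L/(kA) = 0.014/(0.675×27) = 7.682×10^-4 K/W
Sum of known resistances R_other = 0.02652 K/W
Total R = ΔT/Q = 26/170 = 0.1529 K/W
R_glass-fibre batt = R_total − R_other = 0.1264 K/W
k = L/(R·A) = 0.15/(0.1264×27)

k ≈ 0.0439 W/(m·K)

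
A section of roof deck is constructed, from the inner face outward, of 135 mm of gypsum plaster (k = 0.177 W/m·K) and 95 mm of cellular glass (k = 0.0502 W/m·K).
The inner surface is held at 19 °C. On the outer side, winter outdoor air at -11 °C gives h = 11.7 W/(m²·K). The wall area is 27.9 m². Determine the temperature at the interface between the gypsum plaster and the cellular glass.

Thermal resistances in series:
R_gypsum plaster = L/(kA) = 0.135/(0.177×27.9) = 0.02734 K/W
R_cellular glass = L/(kA) = 0.095/(0.0502×27.9) = 0.06783 K/W
R_outer film = 1/(h_o·A) = 1/(11.7×27.9) = 0.003063 K/W
R_total = 0.09823 K/W;  Q = ΔT/R_total = 30/0.09823 = 305.4 W
T_interface = T_inner − Q·ΣR(inner→interface) = 19 − 305×0.02734

T ≈ 10.7 °C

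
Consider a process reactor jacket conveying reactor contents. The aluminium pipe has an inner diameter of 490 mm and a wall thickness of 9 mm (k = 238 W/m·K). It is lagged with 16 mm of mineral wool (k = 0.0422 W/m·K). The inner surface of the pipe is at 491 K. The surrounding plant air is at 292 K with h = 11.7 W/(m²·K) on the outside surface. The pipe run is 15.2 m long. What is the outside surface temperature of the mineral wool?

T ≈ 328 K

Per-layer cylindrical resistances, series-summed:
R_aluminium pipe wall = ln(254/245)/(2π×238×15.2) = 1.587×10^-6 K/W
R_mineral wool = ln(270/254)/(2π×0.0422×15.2) = 0.01516 K/W
R_outer film = 1/(h_o·2πr_oL) = 1/(11.7×2π×0.27×15.2) = 0.003315 K/W
R_total = 0.01847 K/W
Q = ΔT/R_total = 199/0.01847
Q = 10800 W
T_interface = T_inner − Q·ΣR(inner→interface) = 491 − 10800×0.01516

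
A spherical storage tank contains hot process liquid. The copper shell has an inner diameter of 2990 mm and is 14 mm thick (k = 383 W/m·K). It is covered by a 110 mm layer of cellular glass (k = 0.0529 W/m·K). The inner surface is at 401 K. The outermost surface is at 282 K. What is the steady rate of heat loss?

For a spherical shell R = (1/r₁ − 1/r₂)/(4πk); film R = 1/(h·4πr²). In series:
R_copper shell = (1/1.495 − 1/1.509)/(4π×383) = 1.289×10^-6 K/W
R_cellular glass = (1/1.509 − 1/1.619)/(4π×0.0529) = 0.06773 K/W
R_total = 0.06773 K/W
Q = ΔT/R_total = 119/0.06773

Q ≈ 1760 W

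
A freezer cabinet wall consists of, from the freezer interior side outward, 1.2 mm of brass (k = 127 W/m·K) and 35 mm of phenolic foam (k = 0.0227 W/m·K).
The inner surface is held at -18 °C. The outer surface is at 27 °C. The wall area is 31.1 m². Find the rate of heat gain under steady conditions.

Q ≈ 908 W

Using the resistance-network approach (series):
R_brass = L/(kA) = 0.0012/(127×31.1) = 3.038×10^-7 K/W
R_phenolic foam = L/(kA) = 0.035/(0.0227×31.1) = 0.04958 K/W
R_total = 0.04958 K/W
Q = ΔT / R_total = 45 / 0.04958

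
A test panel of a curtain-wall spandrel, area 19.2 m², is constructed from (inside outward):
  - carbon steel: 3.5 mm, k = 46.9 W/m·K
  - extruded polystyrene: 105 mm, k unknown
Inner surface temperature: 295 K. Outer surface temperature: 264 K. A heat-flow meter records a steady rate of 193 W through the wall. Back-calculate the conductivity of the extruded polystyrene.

k ≈ 0.034 W/(m·K)

Treating each layer as a thermal resistance in series:
R_carbon steel = L/(kA) = 0.0035/(46.9×19.2) = 3.887×10^-6 K/W
Sum of known resistances R_other = 3.887×10^-6 K/W
Total R = ΔT/Q = 31/193 = 0.1606 K/W
R_extruded polystyrene = R_total − R_other = 0.1606 K/W
k = L/(R·A) = 0.105/(0.1606×19.2)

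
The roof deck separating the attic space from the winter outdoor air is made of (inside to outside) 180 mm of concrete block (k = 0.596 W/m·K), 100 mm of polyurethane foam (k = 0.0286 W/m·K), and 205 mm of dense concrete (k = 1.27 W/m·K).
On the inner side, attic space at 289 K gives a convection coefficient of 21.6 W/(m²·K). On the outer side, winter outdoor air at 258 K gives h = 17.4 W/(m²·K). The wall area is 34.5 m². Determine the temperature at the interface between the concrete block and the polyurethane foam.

T ≈ 286 K

Treating each layer as a thermal resistance in series:
R_inner film = 1/(h_i·A) = 1/(21.6×34.5) = 0.001342 K/W
R_concrete block = L/(kA) = 0.18/(0.596×34.5) = 0.008754 K/W
R_polyurethane foam = L/(kA) = 0.1/(0.0286×34.5) = 0.1013 K/W
R_dense concrete = L/(kA) = 0.205/(1.27×34.5) = 0.004679 K/W
R_outer film = 1/(h_o·A) = 1/(17.4×34.5) = 0.001666 K/W
R_total = 0.1178 K/W;  Q = ΔT/R_total = 31/0.1178 = 263.2 W
T_interface = T_inner − Q·ΣR(inner→interface) = 289 − 263×0.0101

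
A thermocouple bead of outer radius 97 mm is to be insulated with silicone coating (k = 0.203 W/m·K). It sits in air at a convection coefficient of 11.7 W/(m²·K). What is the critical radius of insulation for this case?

r_cr ≈ 34.7 mm

For a sphere r_cr = 2k/h = 2×0.203/11.7
r_cr = 34.7 mm; since the bare radius (97 mm) is above r_cr, any added insulation will reduce heat loss.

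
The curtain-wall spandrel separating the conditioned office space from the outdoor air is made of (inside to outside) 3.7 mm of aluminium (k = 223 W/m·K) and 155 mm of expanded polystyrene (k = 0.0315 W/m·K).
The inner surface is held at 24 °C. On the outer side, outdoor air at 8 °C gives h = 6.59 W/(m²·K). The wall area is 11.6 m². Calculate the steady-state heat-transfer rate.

Model the wall as resistances in series:
R_aluminium = L/(kA) = 0.0037/(223×11.6) = 1.43×10^-6 K/W
R_expanded polystyrene = L/(kA) = 0.155/(0.0315×11.6) = 0.4242 K/W
R_outer film = 1/(h_o·A) = 1/(6.59×11.6) = 0.01308 K/W
R_total = 0.4373 K/W
Q = ΔT / R_total = 16 / 0.4373

Q ≈ 36.6 W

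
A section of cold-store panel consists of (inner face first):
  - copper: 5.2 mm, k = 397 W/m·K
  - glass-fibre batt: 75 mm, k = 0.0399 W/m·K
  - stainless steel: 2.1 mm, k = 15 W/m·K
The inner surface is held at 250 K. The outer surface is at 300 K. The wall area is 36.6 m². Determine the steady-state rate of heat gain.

Model the wall as resistances in series:
R_copper = L/(kA) = 0.0052/(397×36.6) = 3.579×10^-7 K/W
R_glass-fibre batt = L/(kA) = 0.075/(0.0399×36.6) = 0.05136 K/W
R_stainless steel = L/(kA) = 0.0021/(15×36.6) = 3.825×10^-6 K/W
R_total = 0.05136 K/W
Q = ΔT / R_total = 50 / 0.05136

Q ≈ 973 W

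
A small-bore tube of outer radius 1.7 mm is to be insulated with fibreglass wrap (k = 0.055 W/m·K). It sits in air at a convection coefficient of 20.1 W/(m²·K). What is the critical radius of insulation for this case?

r_cr ≈ 2.74 mm

For a cylinder r_cr = k/h = 0.055/20.1
r_cr = 2.74 mm; since the bare radius (1.7 mm) is below r_cr, adding a thin layer of insulation will *increase* heat loss.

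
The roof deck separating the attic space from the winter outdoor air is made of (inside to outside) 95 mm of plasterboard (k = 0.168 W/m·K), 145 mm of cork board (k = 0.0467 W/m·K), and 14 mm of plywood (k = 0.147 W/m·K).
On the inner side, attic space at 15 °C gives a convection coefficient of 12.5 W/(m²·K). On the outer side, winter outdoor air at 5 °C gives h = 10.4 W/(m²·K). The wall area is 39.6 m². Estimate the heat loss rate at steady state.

Q ≈ 100 W

Model the wall as resistances in series:
R_inner film = 1/(h_i·A) = 1/(12.5×39.6) = 0.00202 K/W
R_plasterboard = L/(kA) = 0.095/(0.168×39.6) = 0.01428 K/W
R_cork board = L/(kA) = 0.145/(0.0467×39.6) = 0.07841 K/W
R_plywood = L/(kA) = 0.014/(0.147×39.6) = 0.002405 K/W
R_outer film = 1/(h_o·A) = 1/(10.4×39.6) = 0.002428 K/W
R_total = 0.09954 K/W
Q = ΔT / R_total = 10 / 0.09954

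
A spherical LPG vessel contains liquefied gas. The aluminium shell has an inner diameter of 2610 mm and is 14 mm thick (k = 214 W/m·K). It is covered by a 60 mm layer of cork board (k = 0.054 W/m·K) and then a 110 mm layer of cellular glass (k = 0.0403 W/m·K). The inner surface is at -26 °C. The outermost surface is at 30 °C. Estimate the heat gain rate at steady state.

For a spherical shell R = (1/r₁ − 1/r₂)/(4πk); film R = 1/(h·4πr²). In series:
R_aluminium shell = (1/1.305 − 1/1.319)/(4π×214) = 3.024×10^-6 K/W
R_cork board = (1/1.319 − 1/1.379)/(4π×0.054) = 0.04861 K/W
R_cellular glass = (1/1.379 − 1/1.489)/(4π×0.0403) = 0.1058 K/W
R_total = 0.1544 K/W
Q = ΔT/R_total = 56/0.1544

Q ≈ 363 W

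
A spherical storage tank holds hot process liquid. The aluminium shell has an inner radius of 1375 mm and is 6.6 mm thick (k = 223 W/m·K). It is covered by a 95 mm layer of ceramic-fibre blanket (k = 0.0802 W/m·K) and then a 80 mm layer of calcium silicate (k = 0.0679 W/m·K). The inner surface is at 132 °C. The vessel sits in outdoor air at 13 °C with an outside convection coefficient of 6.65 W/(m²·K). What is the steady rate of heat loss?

For a spherical shell R = (1/r₁ − 1/r₂)/(4πk); film R = 1/(h·4πr²). In series:
R_aluminium shell = (1/1.375 − 1/1.3816)/(4π×223) = 1.24×10^-6 K/W
R_ceramic-fibre blanket = (1/1.3816 − 1/1.4766)/(4π×0.0802) = 0.04621 K/W
R_calcium silicate = (1/1.4766 − 1/1.5566)/(4π×0.0679) = 0.04079 K/W
R_outer film = 1/(h·4πr_o²) = 1/(6.65×4π×1.5566²) = 0.004939 K/W
R_total = 0.09194 K/W
Q = ΔT/R_total = 119/0.09194

Q ≈ 1290 W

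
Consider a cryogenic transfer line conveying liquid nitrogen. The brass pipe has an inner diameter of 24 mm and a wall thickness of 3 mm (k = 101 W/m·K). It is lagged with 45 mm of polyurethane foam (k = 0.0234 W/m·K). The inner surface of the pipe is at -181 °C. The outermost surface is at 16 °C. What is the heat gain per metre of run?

Radial resistances (cylindrical: R_cond = ln(r_o/r_i)/(2πkL), R_conv = 1/(h·2πrL)):
R_brass pipe wall = ln(15/12)/(2π×101×1) = 3.516×10^-4 K/W
R_polyurethane foam = ln(60/15)/(2π×0.0234×1) = 9.429 K/W
R_total = 9.429 K/W
Q = ΔT/R_total = 197/9.429

q′ ≈ 20.9 W/m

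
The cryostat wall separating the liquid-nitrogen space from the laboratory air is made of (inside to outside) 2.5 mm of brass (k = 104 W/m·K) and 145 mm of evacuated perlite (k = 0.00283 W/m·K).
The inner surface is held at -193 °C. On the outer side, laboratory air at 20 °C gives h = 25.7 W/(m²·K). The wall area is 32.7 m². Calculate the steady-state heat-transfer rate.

Thermal resistances in series:
R_brass = L/(kA) = 0.0025/(104×32.7) = 7.351×10^-7 K/W
R_evacuated perlite = L/(kA) = 0.145/(0.00283×32.7) = 1.567 K/W
R_outer film = 1/(h_o·A) = 1/(25.7×32.7) = 0.00119 K/W
R_total = 1.568 K/W
Q = ΔT / R_total = 213 / 1.568

Q ≈ 136 W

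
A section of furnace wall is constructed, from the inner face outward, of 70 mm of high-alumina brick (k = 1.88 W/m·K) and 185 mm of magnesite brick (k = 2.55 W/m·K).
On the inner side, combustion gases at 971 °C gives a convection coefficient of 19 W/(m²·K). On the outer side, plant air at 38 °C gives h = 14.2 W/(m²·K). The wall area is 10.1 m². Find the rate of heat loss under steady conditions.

Using the resistance-network approach (series):
R_inner film = 1/(h_i·A) = 1/(19×10.1) = 0.005211 K/W
R_high-alumina brick = L/(kA) = 0.07/(1.88×10.1) = 0.003687 K/W
R_magnesite brick = L/(kA) = 0.185/(2.55×10.1) = 0.007183 K/W
R_outer film = 1/(h_o·A) = 1/(14.2×10.1) = 0.006973 K/W
R_total = 0.02305 K/W
Q = ΔT / R_total = 933 / 0.02305

Q ≈ 40500 W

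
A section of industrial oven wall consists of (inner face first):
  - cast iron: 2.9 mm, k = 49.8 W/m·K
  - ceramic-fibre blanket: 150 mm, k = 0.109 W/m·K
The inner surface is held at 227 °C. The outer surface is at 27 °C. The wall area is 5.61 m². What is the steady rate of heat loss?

Q ≈ 815 W

Thermal resistances in series:
R_cast iron = L/(kA) = 0.0029/(49.8×5.61) = 1.038×10^-5 K/W
R_ceramic-fibre blanket = L/(kA) = 0.15/(0.109×5.61) = 0.2453 K/W
R_total = 0.2453 K/W
Q = ΔT / R_total = 200 / 0.2453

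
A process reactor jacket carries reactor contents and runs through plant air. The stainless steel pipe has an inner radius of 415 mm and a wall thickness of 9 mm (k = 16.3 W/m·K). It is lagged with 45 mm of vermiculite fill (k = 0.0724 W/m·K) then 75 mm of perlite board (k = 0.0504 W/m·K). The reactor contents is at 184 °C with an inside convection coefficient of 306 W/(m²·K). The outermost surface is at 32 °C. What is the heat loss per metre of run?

Radial resistances (cylindrical: R_cond = ln(r_o/r_i)/(2πkL), R_conv = 1/(h·2πrL)):
R_inner film = 1/(h_i·2πr₁L) = 1/(306×2π×0.415×1) = 0.001253 K/W
R_stainless steel pipe wall = ln(424/415)/(2π×16.3×1) = 2.095×10^-4 K/W
R_vermiculite fill = ln(469/424)/(2π×0.0724×1) = 0.2217 K/W
R_perlite board = ln(544/469)/(2π×0.0504×1) = 0.4685 K/W
R_total = 0.6917 K/W
Q = ΔT/R_total = 152/0.6917

q′ ≈ 220 W/m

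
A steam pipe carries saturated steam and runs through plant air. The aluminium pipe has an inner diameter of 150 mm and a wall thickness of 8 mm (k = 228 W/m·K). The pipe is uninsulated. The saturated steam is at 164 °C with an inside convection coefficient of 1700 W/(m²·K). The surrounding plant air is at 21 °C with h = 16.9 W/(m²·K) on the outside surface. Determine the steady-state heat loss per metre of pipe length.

q′ ≈ 1250 W/m

For a radial system each layer contributes R = ln(r_out/r_in)/(2πkL); films add R = 1/(hA).
R_inner film = 1/(h_i·2πr₁L) = 1/(1700×2π×0.075×1) = 0.001248 K/W
R_aluminium pipe wall = ln(83/75)/(2π×228×1) = 7.075×10^-5 K/W
R_outer film = 1/(h_o·2πr_oL) = 1/(16.9×2π×0.083×1) = 0.1135 K/W
R_total = 0.1148 K/W
Q = ΔT/R_total = 143/0.1148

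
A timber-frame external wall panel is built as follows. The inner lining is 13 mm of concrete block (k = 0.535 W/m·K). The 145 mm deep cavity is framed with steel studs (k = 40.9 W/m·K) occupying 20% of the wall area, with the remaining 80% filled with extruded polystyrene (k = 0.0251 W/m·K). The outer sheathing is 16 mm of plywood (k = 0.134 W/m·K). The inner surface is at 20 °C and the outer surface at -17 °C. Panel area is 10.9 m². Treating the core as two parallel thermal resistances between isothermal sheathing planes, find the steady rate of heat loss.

Sheathing layers in series; stud and cavity paths in parallel between them.
R_inner = 0.013/(0.535×10.9) = 0.002229 K/W
R_stud  = 0.145/(40.9×0.2×10.9) = 0.001626 K/W
R_cav   = 0.145/(0.0251×0.8×10.9) = 0.6625 K/W
1/R_core = 1/R_stud + 1/R_cav → R_core = 0.001622 K/W
R_outer = 0.016/(0.134×10.9) = 0.01095 K/W
R_total = 0.01481 K/W
Q = ΔT/R_total = 37/0.01481

Q ≈ 2500 W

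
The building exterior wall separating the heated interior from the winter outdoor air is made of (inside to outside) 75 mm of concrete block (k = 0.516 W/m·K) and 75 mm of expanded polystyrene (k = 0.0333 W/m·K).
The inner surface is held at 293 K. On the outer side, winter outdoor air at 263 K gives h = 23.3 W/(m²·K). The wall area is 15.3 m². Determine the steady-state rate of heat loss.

Q ≈ 188 W

Series thermal resistances:
R_concrete block = L/(kA) = 0.075/(0.516×15.3) = 0.0095 K/W
R_expanded polystyrene = L/(kA) = 0.075/(0.0333×15.3) = 0.1472 K/W
R_outer film = 1/(h_o·A) = 1/(23.3×15.3) = 0.002805 K/W
R_total = 0.1595 K/W
Q = ΔT / R_total = 30 / 0.1595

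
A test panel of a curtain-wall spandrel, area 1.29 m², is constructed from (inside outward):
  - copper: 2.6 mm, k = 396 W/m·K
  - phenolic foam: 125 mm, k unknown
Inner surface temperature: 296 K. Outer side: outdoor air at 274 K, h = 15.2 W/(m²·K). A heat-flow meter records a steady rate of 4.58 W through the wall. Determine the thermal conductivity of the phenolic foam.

k ≈ 0.0204 W/(m·K)

Using the resistance-network approach (series):
R_copper = L/(kA) = 0.0026/(396×1.29) = 5.09×10^-6 K/W
R_outer film = 1/(h_o·A) = 1/(15.2×1.29) = 0.051 K/W
Sum of known resistances R_other = 0.051 K/W
Total R = ΔT/Q = 22/4.58 = 4.803 K/W
R_phenolic foam = R_total − R_other = 4.752 K/W
k = L/(R·A) = 0.125/(4.752×1.29)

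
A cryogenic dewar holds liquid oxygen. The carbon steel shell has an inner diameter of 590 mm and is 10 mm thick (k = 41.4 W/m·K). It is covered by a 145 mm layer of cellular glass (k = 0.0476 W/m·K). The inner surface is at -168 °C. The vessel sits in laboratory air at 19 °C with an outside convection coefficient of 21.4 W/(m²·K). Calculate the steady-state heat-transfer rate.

Spherical conduction: R = (1/r_in − 1/r_out)/(4πk) per layer; series-sum.
R_carbon steel shell = (1/0.295 − 1/0.305)/(4π×41.4) = 2.136×10^-4 K/W
R_cellular glass = (1/0.305 − 1/0.45)/(4π×0.0476) = 1.766 K/W
R_outer film = 1/(h·4πr_o²) = 1/(21.4×4π×0.45²) = 0.01836 K/W
R_total = 1.785 K/W
Q = ΔT/R_total = 187/1.785

Q ≈ 105 W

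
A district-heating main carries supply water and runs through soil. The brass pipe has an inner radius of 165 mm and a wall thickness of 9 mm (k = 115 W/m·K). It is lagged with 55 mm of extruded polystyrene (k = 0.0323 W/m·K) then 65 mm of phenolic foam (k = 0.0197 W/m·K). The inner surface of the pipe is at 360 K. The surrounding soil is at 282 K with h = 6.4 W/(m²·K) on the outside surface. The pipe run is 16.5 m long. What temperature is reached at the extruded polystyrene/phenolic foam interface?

Cylindrical conduction, so R = ln(r₂/r₁)/(2πkL) per layer, in series:
R_brass pipe wall = ln(174/165)/(2π×115×16.5) = 4.455×10^-6 K/W
R_extruded polystyrene = ln(229/174)/(2π×0.0323×16.5) = 0.08202 K/W
R_phenolic foam = ln(294/229)/(2π×0.0197×16.5) = 0.1223 K/W
R_outer film = 1/(h_o·2πr_oL) = 1/(6.4×2π×0.294×16.5) = 0.005126 K/W
R_total = 0.2095 K/W
Q = ΔT/R_total = 78/0.2095
Q = 372 W
T_interface = T_inner − Q·ΣR(inner→interface) = 360 − 372×0.08203

T ≈ 329 K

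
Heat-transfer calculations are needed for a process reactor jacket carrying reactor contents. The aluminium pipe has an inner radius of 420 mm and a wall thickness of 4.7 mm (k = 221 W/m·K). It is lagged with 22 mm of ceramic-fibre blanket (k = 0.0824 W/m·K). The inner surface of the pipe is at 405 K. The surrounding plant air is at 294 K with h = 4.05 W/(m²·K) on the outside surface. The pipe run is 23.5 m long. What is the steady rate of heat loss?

Treating each annulus and film as a series resistance:
R_aluminium pipe wall = ln(424.7/420)/(2π×221×23.5) = 3.41×10^-7 K/W
R_ceramic-fibre blanket = ln(446.7/424.7)/(2π×0.0824×23.5) = 0.004151 K/W
R_outer film = 1/(h_o·2πr_oL) = 1/(4.05×2π×0.4467×23.5) = 0.003744 K/W
R_total = 0.007895 K/W
Q = ΔT/R_total = 111/0.007895

Q ≈ 14100 W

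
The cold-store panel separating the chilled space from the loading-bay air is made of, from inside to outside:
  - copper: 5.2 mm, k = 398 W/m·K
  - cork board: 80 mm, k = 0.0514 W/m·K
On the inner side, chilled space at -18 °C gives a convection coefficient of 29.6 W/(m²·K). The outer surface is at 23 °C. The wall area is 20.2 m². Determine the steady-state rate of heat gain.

Treating each layer as a thermal resistance in series:
R_inner film = 1/(h_i·A) = 1/(29.6×20.2) = 0.001672 K/W
R_copper = L/(kA) = 0.0052/(398×20.2) = 6.468×10^-7 K/W
R_cork board = L/(kA) = 0.08/(0.0514×20.2) = 0.07705 K/W
R_total = 0.07872 K/W
Q = ΔT / R_total = 41 / 0.07872

Q ≈ 521 W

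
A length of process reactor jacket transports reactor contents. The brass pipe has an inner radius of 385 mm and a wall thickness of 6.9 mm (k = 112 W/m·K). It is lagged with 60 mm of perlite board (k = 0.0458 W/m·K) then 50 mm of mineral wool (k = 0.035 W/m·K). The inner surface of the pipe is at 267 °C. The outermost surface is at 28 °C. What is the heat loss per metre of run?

q′ ≈ 246 W/m

Treating each annulus and film as a series resistance:
R_brass pipe wall = ln(391.9/385)/(2π×112×1) = 2.524×10^-5 K/W
R_perlite board = ln(451.9/391.9)/(2π×0.0458×1) = 0.495 K/W
R_mineral wool = ln(501.9/451.9)/(2π×0.035×1) = 0.4772 K/W
R_total = 0.9722 K/W
Q = ΔT/R_total = 239/0.9722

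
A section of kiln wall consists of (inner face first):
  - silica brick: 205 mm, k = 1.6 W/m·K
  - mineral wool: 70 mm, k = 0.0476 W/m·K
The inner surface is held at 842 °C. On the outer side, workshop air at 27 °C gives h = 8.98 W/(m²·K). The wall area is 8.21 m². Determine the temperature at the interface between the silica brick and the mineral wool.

Series thermal resistances:
R_silica brick = L/(kA) = 0.205/(1.6×8.21) = 0.01561 K/W
R_mineral wool = L/(kA) = 0.07/(0.0476×8.21) = 0.1791 K/W
R_outer film = 1/(h_o·A) = 1/(8.98×8.21) = 0.01356 K/W
R_total = 0.2083 K/W;  Q = ΔT/R_total = 815/0.2083 = 3913 W
T_interface = T_inner − Q·ΣR(inner→interface) = 842 − 3910×0.01561

T ≈ 781 °C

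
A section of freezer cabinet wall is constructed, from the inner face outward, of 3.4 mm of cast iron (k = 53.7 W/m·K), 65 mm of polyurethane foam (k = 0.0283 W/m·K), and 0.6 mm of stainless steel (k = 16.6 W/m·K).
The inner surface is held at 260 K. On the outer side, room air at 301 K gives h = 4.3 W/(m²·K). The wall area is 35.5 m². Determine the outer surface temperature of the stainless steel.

Thermal resistances in series:
R_cast iron = L/(kA) = 0.0034/(53.7×35.5) = 1.784×10^-6 K/W
R_polyurethane foam = L/(kA) = 0.065/(0.0283×35.5) = 0.0647 K/W
R_stainless steel = L/(kA) = 0.0006/(16.6×35.5) = 1.018×10^-6 K/W
R_outer film = 1/(h_o·A) = 1/(4.3×35.5) = 0.006551 K/W
R_total = 0.07125 K/W;  Q = ΔT/R_total = 41/0.07125 = 575.4 W
T_interface = T_inner + Q·ΣR(inner→interface) = 260 + 575×0.0647

T ≈ 297 K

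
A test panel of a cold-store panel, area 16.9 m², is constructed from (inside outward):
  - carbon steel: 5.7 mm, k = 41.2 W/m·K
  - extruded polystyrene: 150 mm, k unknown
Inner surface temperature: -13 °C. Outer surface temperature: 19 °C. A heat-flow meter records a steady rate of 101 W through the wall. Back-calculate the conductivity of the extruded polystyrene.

k ≈ 0.028 W/(m·K)

Treating each layer as a thermal resistance in series:
R_carbon steel = L/(kA) = 0.0057/(41.2×16.9) = 8.186×10^-6 K/W
Sum of known resistances R_other = 8.186×10^-6 K/W
Total R = ΔT/Q = 32/101 = 0.3168 K/W
R_extruded polystyrene = R_total − R_other = 0.3168 K/W
k = L/(R·A) = 0.15/(0.3168×16.9)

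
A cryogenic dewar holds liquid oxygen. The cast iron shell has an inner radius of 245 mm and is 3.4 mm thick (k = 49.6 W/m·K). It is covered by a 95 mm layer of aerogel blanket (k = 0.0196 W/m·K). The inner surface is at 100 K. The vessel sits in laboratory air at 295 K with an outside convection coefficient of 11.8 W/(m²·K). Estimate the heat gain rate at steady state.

Spherical conduction: R = (1/r_in − 1/r_out)/(4πk) per layer; series-sum.
R_cast iron shell = (1/0.245 − 1/0.2484)/(4π×49.6) = 8.963×10^-5 K/W
R_aerogel blanket = (1/0.2484 − 1/0.3434)/(4π×0.0196) = 4.522 K/W
R_outer film = 1/(h·4πr_o²) = 1/(11.8×4π×0.3434²) = 0.05719 K/W
R_total = 4.579 K/W
Q = ΔT/R_total = 195/4.579

Q ≈ 42.6 W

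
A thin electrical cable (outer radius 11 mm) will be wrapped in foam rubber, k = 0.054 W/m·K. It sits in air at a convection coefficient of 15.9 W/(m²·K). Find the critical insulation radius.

For a cylinder r_cr = k/h = 0.054/15.9
r_cr = 3.4 mm; since the bare radius (11 mm) is above r_cr, any added insulation will reduce heat loss.

r_cr ≈ 3.4 mm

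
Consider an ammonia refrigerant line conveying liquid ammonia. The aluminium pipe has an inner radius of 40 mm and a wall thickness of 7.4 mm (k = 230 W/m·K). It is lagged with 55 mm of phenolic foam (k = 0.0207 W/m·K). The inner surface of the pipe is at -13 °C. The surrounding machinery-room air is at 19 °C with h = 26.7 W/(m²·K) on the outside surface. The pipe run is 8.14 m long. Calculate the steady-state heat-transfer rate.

Per-layer cylindrical resistances, series-summed:
R_aluminium pipe wall = ln(47.4/40)/(2π×230×8.14) = 1.443×10^-5 K/W
R_phenolic foam = ln(102.4/47.4)/(2π×0.0207×8.14) = 0.7276 K/W
R_outer film = 1/(h_o·2πr_oL) = 1/(26.7×2π×0.1024×8.14) = 0.007151 K/W
R_total = 0.7347 K/W
Q = ΔT/R_total = 32/0.7347

Q ≈ 43.6 W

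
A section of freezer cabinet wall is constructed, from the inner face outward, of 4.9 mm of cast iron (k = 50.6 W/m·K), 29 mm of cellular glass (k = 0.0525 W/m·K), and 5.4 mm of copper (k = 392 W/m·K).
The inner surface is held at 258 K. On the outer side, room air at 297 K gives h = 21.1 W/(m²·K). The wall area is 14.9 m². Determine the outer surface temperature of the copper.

T ≈ 294 K

Treating each layer as a thermal resistance in series:
R_cast iron = L/(kA) = 0.0049/(50.6×14.9) = 6.499×10^-6 K/W
R_cellular glass = L/(kA) = 0.029/(0.0525×14.9) = 0.03707 K/W
R_copper = L/(kA) = 0.0054/(392×14.9) = 9.245×10^-7 K/W
R_outer film = 1/(h_o·A) = 1/(21.1×14.9) = 0.003181 K/W
R_total = 0.04026 K/W;  Q = ΔT/R_total = 39/0.04026 = 968.7 W
T_interface = T_inner + Q·ΣR(inner→interface) = 258 + 969×0.03708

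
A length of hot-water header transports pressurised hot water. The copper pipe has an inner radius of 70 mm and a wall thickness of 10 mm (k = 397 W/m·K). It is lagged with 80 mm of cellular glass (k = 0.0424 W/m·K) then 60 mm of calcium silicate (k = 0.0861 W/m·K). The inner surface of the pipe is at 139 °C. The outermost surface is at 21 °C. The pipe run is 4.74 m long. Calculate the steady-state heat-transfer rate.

Radial resistances (cylindrical: R_cond = ln(r_o/r_i)/(2πkL), R_conv = 1/(h·2πrL)):
R_copper pipe wall = ln(80/70)/(2π×397×4.74) = 1.129×10^-5 K/W
R_cellular glass = ln(160/80)/(2π×0.0424×4.74) = 0.5489 K/W
R_calcium silicate = ln(220/160)/(2π×0.0861×4.74) = 0.1242 K/W
R_total = 0.6731 K/W
Q = ΔT/R_total = 118/0.6731

Q ≈ 175 W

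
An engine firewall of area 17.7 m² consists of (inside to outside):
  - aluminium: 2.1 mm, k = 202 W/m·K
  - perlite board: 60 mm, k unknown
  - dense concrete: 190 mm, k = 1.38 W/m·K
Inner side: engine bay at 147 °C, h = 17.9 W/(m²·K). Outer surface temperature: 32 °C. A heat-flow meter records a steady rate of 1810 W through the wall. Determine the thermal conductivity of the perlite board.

k ≈ 0.0644 W/(m·K)

Series thermal resistances:
R_inner film = 1/(h_i·A) = 1/(17.9×17.7) = 0.003156 K/W
R_aluminium = L/(kA) = 0.0021/(202×17.7) = 5.873×10^-7 K/W
R_dense concrete = L/(kA) = 0.19/(1.38×17.7) = 0.007779 K/W
Sum of known resistances R_other = 0.01094 K/W
Total R = ΔT/Q = 115/1810 = 0.06354 K/W
R_perlite board = R_total − R_other = 0.0526 K/W
k = L/(R·A) = 0.06/(0.0526×17.7)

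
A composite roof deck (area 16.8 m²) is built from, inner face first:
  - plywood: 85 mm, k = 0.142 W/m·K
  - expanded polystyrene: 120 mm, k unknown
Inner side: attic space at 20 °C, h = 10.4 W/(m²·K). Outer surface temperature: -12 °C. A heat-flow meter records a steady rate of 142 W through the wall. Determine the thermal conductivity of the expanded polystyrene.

k ≈ 0.0388 W/(m·K)

Treating each layer as a thermal resistance in series:
R_inner film = 1/(h_i·A) = 1/(10.4×16.8) = 0.005723 K/W
R_plywood = L/(kA) = 0.085/(0.142×16.8) = 0.03563 K/W
Sum of known resistances R_other = 0.04135 K/W
Total R = ΔT/Q = 32/142 = 0.2254 K/W
R_expanded polystyrene = R_total − R_other = 0.184 K/W
k = L/(R·A) = 0.12/(0.184×16.8)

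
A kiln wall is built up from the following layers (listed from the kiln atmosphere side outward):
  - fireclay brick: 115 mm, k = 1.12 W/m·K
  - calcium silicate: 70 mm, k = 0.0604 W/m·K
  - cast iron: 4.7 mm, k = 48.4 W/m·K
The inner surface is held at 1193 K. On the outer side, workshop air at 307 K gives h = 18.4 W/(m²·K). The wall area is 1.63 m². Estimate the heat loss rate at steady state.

Treating each layer as a thermal resistance in series:
R_fireclay brick = L/(kA) = 0.115/(1.12×1.63) = 0.06299 K/W
R_calcium silicate = L/(kA) = 0.07/(0.0604×1.63) = 0.711 K/W
R_cast iron = L/(kA) = 0.0047/(48.4×1.63) = 5.958×10^-5 K/W
R_outer film = 1/(h_o·A) = 1/(18.4×1.63) = 0.03334 K/W
R_total = 0.8074 K/W
Q = ΔT / R_total = 886 / 0.8074

Q ≈ 1100 W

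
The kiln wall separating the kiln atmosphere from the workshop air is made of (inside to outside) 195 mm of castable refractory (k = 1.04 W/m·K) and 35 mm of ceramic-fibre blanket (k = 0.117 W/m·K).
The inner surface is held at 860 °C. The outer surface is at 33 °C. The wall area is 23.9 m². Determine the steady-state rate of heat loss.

Q ≈ 40600 W

Thermal resistances in series:
R_castable refractory = L/(kA) = 0.195/(1.04×23.9) = 0.007845 K/W
R_ceramic-fibre blanket = L/(kA) = 0.035/(0.117×23.9) = 0.01252 K/W
R_total = 0.02036 K/W
Q = ΔT / R_total = 827 / 0.02036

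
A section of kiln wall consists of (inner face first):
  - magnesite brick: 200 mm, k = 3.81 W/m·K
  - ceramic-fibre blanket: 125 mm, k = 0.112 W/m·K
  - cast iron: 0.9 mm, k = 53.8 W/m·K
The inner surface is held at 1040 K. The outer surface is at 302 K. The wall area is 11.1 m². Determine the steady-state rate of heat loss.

Q ≈ 7010 W

Using the resistance-network approach (series):
R_magnesite brick = L/(kA) = 0.2/(3.81×11.1) = 0.004729 K/W
R_ceramic-fibre blanket = L/(kA) = 0.125/(0.112×11.1) = 0.1005 K/W
R_cast iron = L/(kA) = 0.0009/(53.8×11.1) = 1.507×10^-6 K/W
R_total = 0.1053 K/W
Q = ΔT / R_total = 738 / 0.1053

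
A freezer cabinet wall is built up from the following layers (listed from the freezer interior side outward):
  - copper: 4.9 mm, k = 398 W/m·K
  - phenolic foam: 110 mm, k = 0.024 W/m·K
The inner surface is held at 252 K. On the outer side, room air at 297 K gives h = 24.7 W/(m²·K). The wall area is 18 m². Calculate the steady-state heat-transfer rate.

Q ≈ 175 W

Series thermal resistances:
R_copper = L/(kA) = 0.0049/(398×18) = 6.84×10^-7 K/W
R_phenolic foam = L/(kA) = 0.11/(0.024×18) = 0.2546 K/W
R_outer film = 1/(h_o·A) = 1/(24.7×18) = 0.002249 K/W
R_total = 0.2569 K/W
Q = ΔT / R_total = 45 / 0.2569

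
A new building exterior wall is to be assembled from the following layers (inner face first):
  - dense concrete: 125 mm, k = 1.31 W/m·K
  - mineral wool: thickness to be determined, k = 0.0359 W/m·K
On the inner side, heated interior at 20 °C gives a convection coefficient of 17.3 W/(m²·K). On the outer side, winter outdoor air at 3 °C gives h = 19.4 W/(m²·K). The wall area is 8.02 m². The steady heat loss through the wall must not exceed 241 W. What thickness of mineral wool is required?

Series thermal resistances:
R_inner film = 1/(h_i·A) = 1/(17.3×8.02) = 0.007207 K/W
R_dense concrete = L/(kA) = 0.125/(1.31×8.02) = 0.0119 K/W
R_outer film = 1/(h_o·A) = 1/(19.4×8.02) = 0.006427 K/W
Sum of the known resistances R_other = 0.02553 K/W
Required total resistance R_tot = ΔT/Q_allow = 17/241 = 0.07054 K/W
R_mineral wool = R_tot − R_other = 0.04501 K/W
L = R·k·A = 0.04501×0.0359×8.02

L ≈ 13 mm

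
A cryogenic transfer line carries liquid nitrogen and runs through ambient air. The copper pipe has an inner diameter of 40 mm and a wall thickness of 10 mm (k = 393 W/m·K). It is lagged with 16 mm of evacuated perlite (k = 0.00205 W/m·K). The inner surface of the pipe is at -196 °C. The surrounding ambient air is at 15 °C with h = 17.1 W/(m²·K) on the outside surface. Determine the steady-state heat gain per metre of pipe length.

Per-layer cylindrical resistances, series-summed:
R_copper pipe wall = ln(30/20)/(2π×393×1) = 1.642×10^-4 K/W
R_evacuated perlite = ln(46/30)/(2π×0.00205×1) = 33.19 K/W
R_outer film = 1/(h_o·2πr_oL) = 1/(17.1×2π×0.046×1) = 0.2023 K/W
R_total = 33.39 K/W
Q = ΔT/R_total = 211/33.39

q′ ≈ 6.32 W/m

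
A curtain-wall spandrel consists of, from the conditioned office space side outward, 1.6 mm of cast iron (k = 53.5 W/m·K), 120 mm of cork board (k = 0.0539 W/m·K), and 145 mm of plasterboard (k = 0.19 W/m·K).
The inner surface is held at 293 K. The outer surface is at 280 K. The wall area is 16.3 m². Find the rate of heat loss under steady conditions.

Thermal resistances in series:
R_cast iron = L/(kA) = 0.0016/(53.5×16.3) = 1.835×10^-6 K/W
R_cork board = L/(kA) = 0.12/(0.0539×16.3) = 0.1366 K/W
R_plasterboard = L/(kA) = 0.145/(0.19×16.3) = 0.04682 K/W
R_total = 0.1834 K/W
Q = ΔT / R_total = 13 / 0.1834

Q ≈ 70.9 W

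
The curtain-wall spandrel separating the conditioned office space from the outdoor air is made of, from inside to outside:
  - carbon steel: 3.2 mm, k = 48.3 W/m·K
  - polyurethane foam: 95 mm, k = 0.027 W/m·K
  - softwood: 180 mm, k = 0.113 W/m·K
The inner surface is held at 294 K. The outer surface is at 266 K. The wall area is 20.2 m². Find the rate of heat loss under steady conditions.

Q ≈ 111 W

Series thermal resistances:
R_carbon steel = L/(kA) = 0.0032/(48.3×20.2) = 3.28×10^-6 K/W
R_polyurethane foam = L/(kA) = 0.095/(0.027×20.2) = 0.1742 K/W
R_softwood = L/(kA) = 0.18/(0.113×20.2) = 0.07886 K/W
R_total = 0.253 K/W
Q = ΔT / R_total = 28 / 0.253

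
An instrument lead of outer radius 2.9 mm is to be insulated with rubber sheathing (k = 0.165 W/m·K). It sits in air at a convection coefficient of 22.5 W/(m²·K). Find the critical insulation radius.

For a cylinder r_cr = k/h = 0.165/22.5
r_cr = 7.33 mm; since the bare radius (2.9 mm) is below r_cr, adding a thin layer of insulation will *increase* heat loss.

r_cr ≈ 7.33 mm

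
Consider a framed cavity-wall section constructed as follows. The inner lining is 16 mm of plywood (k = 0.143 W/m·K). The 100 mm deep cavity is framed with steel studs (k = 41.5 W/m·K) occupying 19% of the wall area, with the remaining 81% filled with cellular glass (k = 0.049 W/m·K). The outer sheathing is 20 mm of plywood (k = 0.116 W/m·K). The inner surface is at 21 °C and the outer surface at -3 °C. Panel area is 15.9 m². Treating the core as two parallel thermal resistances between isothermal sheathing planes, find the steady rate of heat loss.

Q ≈ 1290 W

Sheathing layers in series; stud and cavity paths in parallel between them.
R_inner = 0.016/(0.143×15.9) = 0.007037 K/W
R_stud  = 0.1/(41.5×0.19×15.9) = 7.976×10^-4 K/W
R_cav   = 0.1/(0.049×0.81×15.9) = 0.1585 K/W
1/R_core = 1/R_stud + 1/R_cav → R_core = 7.936×10^-4 K/W
R_outer = 0.02/(0.116×15.9) = 0.01084 K/W
R_total = 0.01867 K/W
Q = ΔT/R_total = 24/0.01867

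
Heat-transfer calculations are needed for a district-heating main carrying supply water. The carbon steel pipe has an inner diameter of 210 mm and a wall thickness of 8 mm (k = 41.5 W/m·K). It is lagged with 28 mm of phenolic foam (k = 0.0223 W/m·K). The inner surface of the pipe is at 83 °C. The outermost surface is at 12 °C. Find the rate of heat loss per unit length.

q′ ≈ 44.9 W/m

Treating each annulus and film as a series resistance:
R_carbon steel pipe wall = ln(113/105)/(2π×41.5×1) = 2.816×10^-4 K/W
R_phenolic foam = ln(141/113)/(2π×0.0223×1) = 1.58 K/W
R_total = 1.58 K/W
Q = ΔT/R_total = 71/1.58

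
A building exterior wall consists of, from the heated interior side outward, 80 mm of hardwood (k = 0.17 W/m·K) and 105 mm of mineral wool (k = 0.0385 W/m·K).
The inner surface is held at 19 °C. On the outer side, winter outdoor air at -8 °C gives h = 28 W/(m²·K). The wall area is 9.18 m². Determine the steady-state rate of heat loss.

Using the resistance-network approach (series):
R_hardwood = L/(kA) = 0.08/(0.17×9.18) = 0.05126 K/W
R_mineral wool = L/(kA) = 0.105/(0.0385×9.18) = 0.2971 K/W
R_outer film = 1/(h_o·A) = 1/(28×9.18) = 0.00389 K/W
R_total = 0.3522 K/W
Q = ΔT / R_total = 27 / 0.3522

Q ≈ 76.7 W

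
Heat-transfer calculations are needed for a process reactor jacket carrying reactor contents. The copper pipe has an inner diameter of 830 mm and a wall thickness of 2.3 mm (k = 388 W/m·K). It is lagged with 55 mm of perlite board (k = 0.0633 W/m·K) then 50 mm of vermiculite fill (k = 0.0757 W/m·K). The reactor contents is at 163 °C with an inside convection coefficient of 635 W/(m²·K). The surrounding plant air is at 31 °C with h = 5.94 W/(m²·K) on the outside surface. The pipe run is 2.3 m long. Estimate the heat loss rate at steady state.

Q ≈ 528 W

Radial resistances (cylindrical: R_cond = ln(r_o/r_i)/(2πkL), R_conv = 1/(h·2πrL)):
R_inner film = 1/(h_i·2πr₁L) = 1/(635×2π×0.415×2.3) = 2.626×10^-4 K/W
R_copper pipe wall = ln(417.3/415)/(2π×388×2.3) = 9.857×10^-7 K/W
R_perlite board = ln(472.3/417.3)/(2π×0.0633×2.3) = 0.1353 K/W
R_vermiculite fill = ln(522.3/472.3)/(2π×0.0757×2.3) = 0.09198 K/W
R_outer film = 1/(h_o·2πr_oL) = 1/(5.94×2π×0.5223×2.3) = 0.0223 K/W
R_total = 0.2499 K/W
Q = ΔT/R_total = 132/0.2499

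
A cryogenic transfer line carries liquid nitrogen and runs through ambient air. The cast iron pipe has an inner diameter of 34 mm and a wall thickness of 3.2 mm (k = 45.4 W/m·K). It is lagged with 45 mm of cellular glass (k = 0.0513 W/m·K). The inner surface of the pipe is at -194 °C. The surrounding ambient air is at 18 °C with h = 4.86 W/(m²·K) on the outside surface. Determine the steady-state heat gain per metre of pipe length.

q′ ≈ 51.2 W/m

For a radial system each layer contributes R = ln(r_out/r_in)/(2πkL); films add R = 1/(hA).
R_cast iron pipe wall = ln(20.2/17)/(2π×45.4×1) = 6.046×10^-4 K/W
R_cellular glass = ln(65.2/20.2)/(2π×0.0513×1) = 3.635 K/W
R_outer film = 1/(h_o·2πr_oL) = 1/(4.86×2π×0.0652×1) = 0.5023 K/W
R_total = 4.138 K/W
Q = ΔT/R_total = 212/4.138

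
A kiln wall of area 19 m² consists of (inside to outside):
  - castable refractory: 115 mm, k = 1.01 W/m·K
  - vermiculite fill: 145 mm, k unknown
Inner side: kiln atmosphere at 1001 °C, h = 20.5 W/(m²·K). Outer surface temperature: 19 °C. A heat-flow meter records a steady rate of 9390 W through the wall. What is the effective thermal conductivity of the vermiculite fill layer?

k ≈ 0.0795 W/(m·K)

Model the wall as resistances in series:
R_inner film = 1/(h_i·A) = 1/(20.5×19) = 0.002567 K/W
R_castable refractory = L/(kA) = 0.115/(1.01×19) = 0.005993 K/W
Sum of known resistances R_other = 0.00856 K/W
Total R = ΔT/Q = 982/9390 = 0.1046 K/W
R_vermiculite fill = R_total − R_other = 0.09602 K/W
k = L/(R·A) = 0.145/(0.09602×19)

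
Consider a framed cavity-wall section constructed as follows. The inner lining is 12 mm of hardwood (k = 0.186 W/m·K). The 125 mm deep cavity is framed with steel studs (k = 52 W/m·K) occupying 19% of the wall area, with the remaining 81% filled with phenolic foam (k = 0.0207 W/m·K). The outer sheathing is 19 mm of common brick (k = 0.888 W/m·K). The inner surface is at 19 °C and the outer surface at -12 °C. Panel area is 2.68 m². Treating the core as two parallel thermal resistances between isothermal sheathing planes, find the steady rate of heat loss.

Q ≈ 843 W

Sheathing layers in series; stud and cavity paths in parallel between them.
R_inner = 0.012/(0.186×2.68) = 0.02407 K/W
R_stud  = 0.125/(52×0.19×2.68) = 0.004721 K/W
R_cav   = 0.125/(0.0207×0.81×2.68) = 2.782 K/W
1/R_core = 1/R_stud + 1/R_cav → R_core = 0.004713 K/W
R_outer = 0.019/(0.888×2.68) = 0.007984 K/W
R_total = 0.03677 K/W
Q = ΔT/R_total = 31/0.03677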